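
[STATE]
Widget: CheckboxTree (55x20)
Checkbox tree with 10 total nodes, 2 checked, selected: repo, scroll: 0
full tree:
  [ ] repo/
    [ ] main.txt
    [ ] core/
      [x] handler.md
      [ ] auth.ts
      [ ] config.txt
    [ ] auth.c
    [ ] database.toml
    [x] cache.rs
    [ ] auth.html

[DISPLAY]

>[-] repo/                                             
   [ ] main.txt                                        
   [-] core/                                           
     [x] handler.md                                    
     [ ] auth.ts                                       
     [ ] config.txt                                    
   [ ] auth.c                                          
   [ ] database.toml                                   
   [x] cache.rs                                        
   [ ] auth.html                                       
                                                       
                                                       
                                                       
                                                       
                                                       
                                                       
                                                       
                                                       
                                                       
                                                       


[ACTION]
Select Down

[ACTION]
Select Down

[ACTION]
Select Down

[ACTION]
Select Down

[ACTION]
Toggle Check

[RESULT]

 [-] repo/                                             
   [ ] main.txt                                        
   [-] core/                                           
     [x] handler.md                                    
>    [x] auth.ts                                       
     [ ] config.txt                                    
   [ ] auth.c                                          
   [ ] database.toml                                   
   [x] cache.rs                                        
   [ ] auth.html                                       
                                                       
                                                       
                                                       
                                                       
                                                       
                                                       
                                                       
                                                       
                                                       
                                                       


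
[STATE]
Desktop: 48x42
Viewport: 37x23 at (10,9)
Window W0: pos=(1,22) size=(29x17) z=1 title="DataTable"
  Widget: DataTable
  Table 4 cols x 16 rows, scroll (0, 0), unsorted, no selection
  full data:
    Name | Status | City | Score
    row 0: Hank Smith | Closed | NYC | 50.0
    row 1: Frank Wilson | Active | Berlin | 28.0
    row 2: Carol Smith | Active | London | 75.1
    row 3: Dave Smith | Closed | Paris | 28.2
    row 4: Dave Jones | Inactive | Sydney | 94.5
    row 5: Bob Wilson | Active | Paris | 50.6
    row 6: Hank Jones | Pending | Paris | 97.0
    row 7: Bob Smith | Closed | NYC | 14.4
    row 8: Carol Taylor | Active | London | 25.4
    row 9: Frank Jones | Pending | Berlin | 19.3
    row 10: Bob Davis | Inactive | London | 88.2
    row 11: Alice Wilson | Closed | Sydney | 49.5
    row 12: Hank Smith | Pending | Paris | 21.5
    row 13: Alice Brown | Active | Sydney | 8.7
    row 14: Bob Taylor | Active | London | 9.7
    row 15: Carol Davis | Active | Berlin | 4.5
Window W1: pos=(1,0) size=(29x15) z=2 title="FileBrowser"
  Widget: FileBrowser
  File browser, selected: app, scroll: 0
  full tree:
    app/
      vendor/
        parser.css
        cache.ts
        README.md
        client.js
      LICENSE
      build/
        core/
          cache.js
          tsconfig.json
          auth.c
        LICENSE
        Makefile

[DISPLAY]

                   ┃                 
                   ┃                 
                   ┃                 
                   ┃                 
                   ┃                 
━━━━━━━━━━━━━━━━━━━┛                 
                                     
                                     
                                     
                                     
                                     
                                     
                                     
━━━━━━━━━━━━━━━━━━━┓                 
le                 ┃                 
───────────────────┨                 
    │Status  │City ┃                 
────┼────────┼─────┃                 
th  │Closed  │NYC  ┃                 
lson│Active  │Berli┃                 
ith │Active  │Londo┃                 
th  │Closed  │Paris┃                 
es  │Inactive│Sydne┃                 


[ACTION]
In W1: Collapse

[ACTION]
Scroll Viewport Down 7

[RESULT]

                                     
                                     
                                     
                                     
                                     
                                     
━━━━━━━━━━━━━━━━━━━┓                 
le                 ┃                 
───────────────────┨                 
    │Status  │City ┃                 
────┼────────┼─────┃                 
th  │Closed  │NYC  ┃                 
lson│Active  │Berli┃                 
ith │Active  │Londo┃                 
th  │Closed  │Paris┃                 
es  │Inactive│Sydne┃                 
on  │Active  │Paris┃                 
es  │Pending │Paris┃                 
h   │Closed  │NYC  ┃                 
ylor│Active  │Londo┃                 
nes │Pending │Berli┃                 
s   │Inactive│Londo┃                 
━━━━━━━━━━━━━━━━━━━┛                 


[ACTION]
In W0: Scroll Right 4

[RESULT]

                                     
                                     
                                     
                                     
                                     
                                     
━━━━━━━━━━━━━━━━━━━┓                 
le                 ┃                 
───────────────────┨                 
│Status  │City  │Sc┃                 
┼────────┼──────┼──┃                 
│Closed  │NYC   │50┃                 
│Active  │Berlin│28┃                 
│Active  │London│75┃                 
│Closed  │Paris │28┃                 
│Inactive│Sydney│94┃                 
│Active  │Paris │50┃                 
│Pending │Paris │97┃                 
│Closed  │NYC   │14┃                 
│Active  │London│25┃                 
│Pending │Berlin│19┃                 
│Inactive│London│88┃                 
━━━━━━━━━━━━━━━━━━━┛                 


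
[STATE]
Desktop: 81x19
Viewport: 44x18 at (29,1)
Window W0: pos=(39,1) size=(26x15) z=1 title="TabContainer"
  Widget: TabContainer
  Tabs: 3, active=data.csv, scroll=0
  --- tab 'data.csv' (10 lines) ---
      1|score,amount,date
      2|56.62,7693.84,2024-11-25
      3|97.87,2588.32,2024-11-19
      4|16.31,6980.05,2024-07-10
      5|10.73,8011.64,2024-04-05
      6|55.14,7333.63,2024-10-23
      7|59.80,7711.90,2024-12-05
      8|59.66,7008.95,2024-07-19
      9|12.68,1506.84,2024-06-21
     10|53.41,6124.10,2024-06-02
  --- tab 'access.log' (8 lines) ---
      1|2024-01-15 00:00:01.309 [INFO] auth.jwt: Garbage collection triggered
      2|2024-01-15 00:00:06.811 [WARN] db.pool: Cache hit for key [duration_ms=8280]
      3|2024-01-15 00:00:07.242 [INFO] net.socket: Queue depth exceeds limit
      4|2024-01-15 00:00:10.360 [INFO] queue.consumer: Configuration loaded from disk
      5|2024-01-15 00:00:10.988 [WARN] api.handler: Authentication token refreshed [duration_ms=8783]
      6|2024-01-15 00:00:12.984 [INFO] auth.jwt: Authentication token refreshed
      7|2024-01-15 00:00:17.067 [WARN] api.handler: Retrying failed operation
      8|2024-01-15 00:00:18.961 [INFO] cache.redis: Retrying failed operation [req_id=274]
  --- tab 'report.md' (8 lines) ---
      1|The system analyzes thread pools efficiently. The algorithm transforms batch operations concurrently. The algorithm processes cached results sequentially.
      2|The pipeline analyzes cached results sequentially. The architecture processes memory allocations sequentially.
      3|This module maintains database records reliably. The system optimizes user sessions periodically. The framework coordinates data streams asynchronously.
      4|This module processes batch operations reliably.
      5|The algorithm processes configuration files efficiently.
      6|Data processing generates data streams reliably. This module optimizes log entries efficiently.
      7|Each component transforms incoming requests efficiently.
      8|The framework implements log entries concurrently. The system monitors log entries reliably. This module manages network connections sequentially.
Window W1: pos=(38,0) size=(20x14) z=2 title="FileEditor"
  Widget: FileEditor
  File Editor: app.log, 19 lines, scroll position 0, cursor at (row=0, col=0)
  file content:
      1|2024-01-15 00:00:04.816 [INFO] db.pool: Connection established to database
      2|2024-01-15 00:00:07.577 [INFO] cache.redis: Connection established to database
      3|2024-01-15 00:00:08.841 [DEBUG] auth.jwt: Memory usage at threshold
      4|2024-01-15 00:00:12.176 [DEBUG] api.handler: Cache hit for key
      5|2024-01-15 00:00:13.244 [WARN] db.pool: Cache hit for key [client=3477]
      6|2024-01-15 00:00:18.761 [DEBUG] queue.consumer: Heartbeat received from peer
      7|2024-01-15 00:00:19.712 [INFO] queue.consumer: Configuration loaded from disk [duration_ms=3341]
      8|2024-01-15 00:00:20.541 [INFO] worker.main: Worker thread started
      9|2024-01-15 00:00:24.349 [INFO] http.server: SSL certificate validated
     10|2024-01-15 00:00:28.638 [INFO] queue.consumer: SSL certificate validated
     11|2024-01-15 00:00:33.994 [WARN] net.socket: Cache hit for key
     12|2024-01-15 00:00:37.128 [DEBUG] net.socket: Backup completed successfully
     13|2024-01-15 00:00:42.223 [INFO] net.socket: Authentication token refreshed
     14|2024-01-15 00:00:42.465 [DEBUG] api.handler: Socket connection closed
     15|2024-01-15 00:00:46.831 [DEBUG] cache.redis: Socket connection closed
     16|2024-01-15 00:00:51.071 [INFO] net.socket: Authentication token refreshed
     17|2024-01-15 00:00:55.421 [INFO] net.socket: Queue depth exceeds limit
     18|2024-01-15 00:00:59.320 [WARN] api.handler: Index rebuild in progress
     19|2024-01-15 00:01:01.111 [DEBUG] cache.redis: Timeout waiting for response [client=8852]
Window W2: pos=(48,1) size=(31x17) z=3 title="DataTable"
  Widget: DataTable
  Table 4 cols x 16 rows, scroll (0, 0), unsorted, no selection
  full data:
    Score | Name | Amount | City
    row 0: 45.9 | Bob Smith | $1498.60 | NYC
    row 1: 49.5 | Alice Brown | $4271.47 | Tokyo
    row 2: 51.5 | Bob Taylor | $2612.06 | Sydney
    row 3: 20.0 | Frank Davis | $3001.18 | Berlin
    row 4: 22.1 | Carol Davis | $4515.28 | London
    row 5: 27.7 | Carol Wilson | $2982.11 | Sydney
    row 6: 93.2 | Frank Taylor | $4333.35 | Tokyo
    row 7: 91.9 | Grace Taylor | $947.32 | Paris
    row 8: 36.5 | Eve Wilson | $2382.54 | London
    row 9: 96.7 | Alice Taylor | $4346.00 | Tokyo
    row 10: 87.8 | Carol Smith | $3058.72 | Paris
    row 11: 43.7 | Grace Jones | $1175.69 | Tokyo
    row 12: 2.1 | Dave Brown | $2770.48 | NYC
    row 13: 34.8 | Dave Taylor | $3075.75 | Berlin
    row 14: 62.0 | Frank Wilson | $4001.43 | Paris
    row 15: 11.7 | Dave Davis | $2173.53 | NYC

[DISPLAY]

         ┃ FileEdit┏━━━━━━━━━━━━━━━━━━━━━━━━
         ┠─────────┃ DataTable              
         ┃█024-01-1┠────────────────────────
         ┃2024-01-1┃Score│Name        │Amoun
         ┃2024-01-1┃─────┼────────────┼─────
         ┃2024-01-1┃45.9 │Bob Smith   │$1498
         ┃2024-01-1┃49.5 │Alice Brown │$4271
         ┃2024-01-1┃51.5 │Bob Taylor  │$2612
         ┃2024-01-1┃20.0 │Frank Davis │$3001
         ┃2024-01-1┃22.1 │Carol Davis │$4515
         ┃2024-01-1┃27.7 │Carol Wilson│$2982
         ┃2024-01-1┃93.2 │Frank Taylor│$4333
         ┗━━━━━━━━━┃91.9 │Grace Taylor│$947.
          ┃12.68,15┃36.5 │Eve Wilson  │$2382
          ┗━━━━━━━━┃96.7 │Alice Taylor│$4346
                   ┃87.8 │Carol Smith │$3058
                   ┗━━━━━━━━━━━━━━━━━━━━━━━━
                                            


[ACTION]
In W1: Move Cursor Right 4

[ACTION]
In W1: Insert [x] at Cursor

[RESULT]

         ┃ FileEdit┏━━━━━━━━━━━━━━━━━━━━━━━━
         ┠─────────┃ DataTable              
         ┃2024x█01-┠────────────────────────
         ┃2024-01-1┃Score│Name        │Amoun
         ┃2024-01-1┃─────┼────────────┼─────
         ┃2024-01-1┃45.9 │Bob Smith   │$1498
         ┃2024-01-1┃49.5 │Alice Brown │$4271
         ┃2024-01-1┃51.5 │Bob Taylor  │$2612
         ┃2024-01-1┃20.0 │Frank Davis │$3001
         ┃2024-01-1┃22.1 │Carol Davis │$4515
         ┃2024-01-1┃27.7 │Carol Wilson│$2982
         ┃2024-01-1┃93.2 │Frank Taylor│$4333
         ┗━━━━━━━━━┃91.9 │Grace Taylor│$947.
          ┃12.68,15┃36.5 │Eve Wilson  │$2382
          ┗━━━━━━━━┃96.7 │Alice Taylor│$4346
                   ┃87.8 │Carol Smith │$3058
                   ┗━━━━━━━━━━━━━━━━━━━━━━━━
                                            


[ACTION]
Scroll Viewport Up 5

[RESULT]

         ┏━━━━━━━━━━━━━━━━━━┓               
         ┃ FileEdit┏━━━━━━━━━━━━━━━━━━━━━━━━
         ┠─────────┃ DataTable              
         ┃2024x█01-┠────────────────────────
         ┃2024-01-1┃Score│Name        │Amoun
         ┃2024-01-1┃─────┼────────────┼─────
         ┃2024-01-1┃45.9 │Bob Smith   │$1498
         ┃2024-01-1┃49.5 │Alice Brown │$4271
         ┃2024-01-1┃51.5 │Bob Taylor  │$2612
         ┃2024-01-1┃20.0 │Frank Davis │$3001
         ┃2024-01-1┃22.1 │Carol Davis │$4515
         ┃2024-01-1┃27.7 │Carol Wilson│$2982
         ┃2024-01-1┃93.2 │Frank Taylor│$4333
         ┗━━━━━━━━━┃91.9 │Grace Taylor│$947.
          ┃12.68,15┃36.5 │Eve Wilson  │$2382
          ┗━━━━━━━━┃96.7 │Alice Taylor│$4346
                   ┃87.8 │Carol Smith │$3058
                   ┗━━━━━━━━━━━━━━━━━━━━━━━━


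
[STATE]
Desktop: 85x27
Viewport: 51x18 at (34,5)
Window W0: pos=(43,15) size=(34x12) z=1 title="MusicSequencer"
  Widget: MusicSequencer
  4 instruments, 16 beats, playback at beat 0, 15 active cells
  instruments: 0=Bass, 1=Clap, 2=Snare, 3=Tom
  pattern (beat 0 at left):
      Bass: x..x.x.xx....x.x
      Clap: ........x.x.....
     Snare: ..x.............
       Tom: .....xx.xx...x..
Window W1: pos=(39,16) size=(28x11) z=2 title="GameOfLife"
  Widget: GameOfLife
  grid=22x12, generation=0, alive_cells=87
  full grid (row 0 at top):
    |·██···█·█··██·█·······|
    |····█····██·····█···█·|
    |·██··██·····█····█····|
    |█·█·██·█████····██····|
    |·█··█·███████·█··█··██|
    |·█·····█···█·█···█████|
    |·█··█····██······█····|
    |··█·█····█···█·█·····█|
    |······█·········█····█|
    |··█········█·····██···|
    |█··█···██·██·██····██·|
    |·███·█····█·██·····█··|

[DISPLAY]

                                                   
                                                   
                                                   
                                                   
                                                   
                                                   
                                                   
                                                   
                                                   
                                                   
         ┏━━━━━━━━━━━━━━━━━━━━━━━━━━━━━━━━┓        
     ┏━━━━━━━━━━━━━━━━━━━━━━━━━━┓         ┃        
     ┃ GameOfLife               ┃─────────┨        
     ┠──────────────────────────┨         ┃        
     ┃Gen: 0                    ┃         ┃        
     ┃█·█·██·█████····██····    ┃         ┃        
     ┃·█··█·███████·█··█··██    ┃         ┃        
     ┃·█·····█···█·█···█████    ┃         ┃        


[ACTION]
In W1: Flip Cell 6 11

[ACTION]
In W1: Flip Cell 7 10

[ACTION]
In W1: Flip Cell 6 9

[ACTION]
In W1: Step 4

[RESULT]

                                                   
                                                   
                                                   
                                                   
                                                   
                                                   
                                                   
                                                   
                                                   
                                                   
         ┏━━━━━━━━━━━━━━━━━━━━━━━━━━━━━━━━┓        
     ┏━━━━━━━━━━━━━━━━━━━━━━━━━━┓         ┃        
     ┃ GameOfLife               ┃─────────┨        
     ┠──────────────────────────┨         ┃        
     ┃Gen: 4                    ┃         ┃        
     ┃·█··········█·███·██··    ┃         ┃        
     ┃···██·██······█···██··    ┃         ┃        
     ┃········█·····█·······    ┃         ┃        


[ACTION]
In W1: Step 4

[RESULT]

                                                   
                                                   
                                                   
                                                   
                                                   
                                                   
                                                   
                                                   
                                                   
                                                   
         ┏━━━━━━━━━━━━━━━━━━━━━━━━━━━━━━━━┓        
     ┏━━━━━━━━━━━━━━━━━━━━━━━━━━┓         ┃        
     ┃ GameOfLife               ┃─────────┨        
     ┠──────────────────────────┨         ┃        
     ┃Gen: 8                    ┃         ┃        
     ┃····█·█········█····█·    ┃         ┃        
     ┃···███··█·····█····███    ┃         ┃        
     ┃····█··██··█·······███    ┃         ┃        


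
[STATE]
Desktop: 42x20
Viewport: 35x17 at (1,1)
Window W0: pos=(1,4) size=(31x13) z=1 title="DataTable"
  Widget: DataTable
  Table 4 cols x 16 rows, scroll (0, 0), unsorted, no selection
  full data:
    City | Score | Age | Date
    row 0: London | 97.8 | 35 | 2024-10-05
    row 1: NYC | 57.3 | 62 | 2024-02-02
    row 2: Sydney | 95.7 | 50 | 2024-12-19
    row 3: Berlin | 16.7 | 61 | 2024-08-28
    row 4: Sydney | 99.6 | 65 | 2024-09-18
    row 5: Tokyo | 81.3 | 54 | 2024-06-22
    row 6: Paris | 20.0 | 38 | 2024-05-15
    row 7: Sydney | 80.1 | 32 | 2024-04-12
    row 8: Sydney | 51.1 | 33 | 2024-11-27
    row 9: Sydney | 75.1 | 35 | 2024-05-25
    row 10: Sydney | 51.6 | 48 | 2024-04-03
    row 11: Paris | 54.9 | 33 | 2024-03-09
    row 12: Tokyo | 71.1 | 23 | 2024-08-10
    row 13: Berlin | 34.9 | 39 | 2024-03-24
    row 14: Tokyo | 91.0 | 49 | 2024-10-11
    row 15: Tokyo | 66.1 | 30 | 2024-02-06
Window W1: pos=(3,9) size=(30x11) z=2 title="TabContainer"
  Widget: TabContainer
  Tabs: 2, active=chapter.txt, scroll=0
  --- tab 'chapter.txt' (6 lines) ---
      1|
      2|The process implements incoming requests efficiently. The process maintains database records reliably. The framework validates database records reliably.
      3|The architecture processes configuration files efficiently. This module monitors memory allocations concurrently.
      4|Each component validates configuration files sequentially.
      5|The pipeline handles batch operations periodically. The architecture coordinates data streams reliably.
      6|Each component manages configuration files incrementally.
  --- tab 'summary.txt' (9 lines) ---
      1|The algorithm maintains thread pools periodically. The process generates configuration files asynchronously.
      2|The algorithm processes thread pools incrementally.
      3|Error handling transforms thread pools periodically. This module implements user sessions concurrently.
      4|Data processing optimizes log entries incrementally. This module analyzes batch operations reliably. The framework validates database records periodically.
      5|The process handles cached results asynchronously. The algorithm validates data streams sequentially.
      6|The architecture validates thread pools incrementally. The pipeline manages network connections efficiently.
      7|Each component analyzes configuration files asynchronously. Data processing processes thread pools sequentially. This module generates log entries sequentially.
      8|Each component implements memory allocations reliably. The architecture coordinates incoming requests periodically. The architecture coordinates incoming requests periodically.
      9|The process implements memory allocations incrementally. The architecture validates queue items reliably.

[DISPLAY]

                                   
                                   
                                   
┏━━━━━━━━━━━━━━━━━━━━━━━━━━━━━┓    
┃ DataTable                   ┃    
┠─────────────────────────────┨    
┃City  │Score│Age│Date        ┃    
┃──────┼─────┼───┼──────────  ┃    
┃L┏━━━━━━━━━━━━━━━━━━━━━━━━━━━━┓   
┃N┃ TabContainer               ┃   
┃S┠────────────────────────────┨   
┃B┃[chapter.txt]│ summary.txt  ┃   
┃S┃────────────────────────────┃   
┃T┃                            ┃   
┃P┃The process implements incom┃   
┗━┃The architecture processes c┃   
  ┃Each component validates con┃   


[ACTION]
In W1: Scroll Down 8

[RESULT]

                                   
                                   
                                   
┏━━━━━━━━━━━━━━━━━━━━━━━━━━━━━┓    
┃ DataTable                   ┃    
┠─────────────────────────────┨    
┃City  │Score│Age│Date        ┃    
┃──────┼─────┼───┼──────────  ┃    
┃L┏━━━━━━━━━━━━━━━━━━━━━━━━━━━━┓   
┃N┃ TabContainer               ┃   
┃S┠────────────────────────────┨   
┃B┃[chapter.txt]│ summary.txt  ┃   
┃S┃────────────────────────────┃   
┃T┃Each component manages confi┃   
┃P┃                            ┃   
┗━┃                            ┃   
  ┃                            ┃   


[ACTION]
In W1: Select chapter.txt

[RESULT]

                                   
                                   
                                   
┏━━━━━━━━━━━━━━━━━━━━━━━━━━━━━┓    
┃ DataTable                   ┃    
┠─────────────────────────────┨    
┃City  │Score│Age│Date        ┃    
┃──────┼─────┼───┼──────────  ┃    
┃L┏━━━━━━━━━━━━━━━━━━━━━━━━━━━━┓   
┃N┃ TabContainer               ┃   
┃S┠────────────────────────────┨   
┃B┃[chapter.txt]│ summary.txt  ┃   
┃S┃────────────────────────────┃   
┃T┃                            ┃   
┃P┃The process implements incom┃   
┗━┃The architecture processes c┃   
  ┃Each component validates con┃   


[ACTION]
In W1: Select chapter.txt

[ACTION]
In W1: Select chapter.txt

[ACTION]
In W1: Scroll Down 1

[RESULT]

                                   
                                   
                                   
┏━━━━━━━━━━━━━━━━━━━━━━━━━━━━━┓    
┃ DataTable                   ┃    
┠─────────────────────────────┨    
┃City  │Score│Age│Date        ┃    
┃──────┼─────┼───┼──────────  ┃    
┃L┏━━━━━━━━━━━━━━━━━━━━━━━━━━━━┓   
┃N┃ TabContainer               ┃   
┃S┠────────────────────────────┨   
┃B┃[chapter.txt]│ summary.txt  ┃   
┃S┃────────────────────────────┃   
┃T┃The process implements incom┃   
┃P┃The architecture processes c┃   
┗━┃Each component validates con┃   
  ┃The pipeline handles batch o┃   


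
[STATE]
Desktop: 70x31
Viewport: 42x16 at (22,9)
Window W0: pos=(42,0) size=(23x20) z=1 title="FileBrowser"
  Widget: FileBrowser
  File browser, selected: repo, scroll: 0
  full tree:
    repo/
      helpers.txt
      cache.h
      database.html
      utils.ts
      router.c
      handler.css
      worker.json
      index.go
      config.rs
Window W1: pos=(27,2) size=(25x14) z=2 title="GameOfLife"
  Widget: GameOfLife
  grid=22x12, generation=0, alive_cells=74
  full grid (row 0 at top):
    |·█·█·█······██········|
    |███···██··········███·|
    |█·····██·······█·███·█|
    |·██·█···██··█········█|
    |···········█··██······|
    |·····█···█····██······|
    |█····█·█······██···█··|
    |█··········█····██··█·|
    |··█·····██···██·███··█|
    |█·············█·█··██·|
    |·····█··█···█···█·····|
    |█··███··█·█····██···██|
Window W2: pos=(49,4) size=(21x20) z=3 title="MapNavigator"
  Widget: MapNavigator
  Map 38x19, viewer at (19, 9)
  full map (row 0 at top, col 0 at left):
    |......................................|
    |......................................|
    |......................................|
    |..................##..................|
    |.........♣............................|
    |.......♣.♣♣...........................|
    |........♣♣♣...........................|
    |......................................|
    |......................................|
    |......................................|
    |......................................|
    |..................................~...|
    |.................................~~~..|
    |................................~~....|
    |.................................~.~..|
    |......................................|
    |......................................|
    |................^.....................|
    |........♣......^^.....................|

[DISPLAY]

     ┃···········█··██·····┃........##....
     ┃·····█···█····██·····┃..............
     ┃█····█·█······██···█·┃♣.............
     ┃█··········█····██··█┃♣.............
     ┃··█·····██···██·███··┃..............
     ┃█·············█·█··██┃..............
     ┗━━━━━━━━━━━━━━━━━━━━━┃.........@....
                    ┃      ┃..............
                    ┃      ┃..............
                    ┃      ┃..............
                    ┗━━━━━━┃..............
                           ┃..............
                           ┃..............
                           ┃..............
                           ┗━━━━━━━━━━━━━━
                                          


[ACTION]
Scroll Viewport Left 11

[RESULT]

                ┃···········█··██·····┃...
                ┃·····█···█····██·····┃...
                ┃█····█·█······██···█·┃♣..
                ┃█··········█····██··█┃♣..
                ┃··█·····██···██·███··┃...
                ┃█·············█·█··██┃...
                ┗━━━━━━━━━━━━━━━━━━━━━┃...
                               ┃      ┃...
                               ┃      ┃...
                               ┃      ┃...
                               ┗━━━━━━┃...
                                      ┃...
                                      ┃...
                                      ┃...
                                      ┗━━━
                                          


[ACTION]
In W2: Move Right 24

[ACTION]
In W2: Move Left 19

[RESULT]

                ┃···········█··██·····┃...
                ┃·····█···█····██·····┃♣..
                ┃█····█·█······██···█·┃♣♣.
                ┃█··········█····██··█┃♣♣.
                ┃··█·····██···██·███··┃...
                ┃█·············█·█··██┃...
                ┗━━━━━━━━━━━━━━━━━━━━━┃...
                               ┃      ┃...
                               ┃      ┃...
                               ┃      ┃...
                               ┗━━━━━━┃...
                                      ┃...
                                      ┃...
                                      ┃...
                                      ┗━━━
                                          


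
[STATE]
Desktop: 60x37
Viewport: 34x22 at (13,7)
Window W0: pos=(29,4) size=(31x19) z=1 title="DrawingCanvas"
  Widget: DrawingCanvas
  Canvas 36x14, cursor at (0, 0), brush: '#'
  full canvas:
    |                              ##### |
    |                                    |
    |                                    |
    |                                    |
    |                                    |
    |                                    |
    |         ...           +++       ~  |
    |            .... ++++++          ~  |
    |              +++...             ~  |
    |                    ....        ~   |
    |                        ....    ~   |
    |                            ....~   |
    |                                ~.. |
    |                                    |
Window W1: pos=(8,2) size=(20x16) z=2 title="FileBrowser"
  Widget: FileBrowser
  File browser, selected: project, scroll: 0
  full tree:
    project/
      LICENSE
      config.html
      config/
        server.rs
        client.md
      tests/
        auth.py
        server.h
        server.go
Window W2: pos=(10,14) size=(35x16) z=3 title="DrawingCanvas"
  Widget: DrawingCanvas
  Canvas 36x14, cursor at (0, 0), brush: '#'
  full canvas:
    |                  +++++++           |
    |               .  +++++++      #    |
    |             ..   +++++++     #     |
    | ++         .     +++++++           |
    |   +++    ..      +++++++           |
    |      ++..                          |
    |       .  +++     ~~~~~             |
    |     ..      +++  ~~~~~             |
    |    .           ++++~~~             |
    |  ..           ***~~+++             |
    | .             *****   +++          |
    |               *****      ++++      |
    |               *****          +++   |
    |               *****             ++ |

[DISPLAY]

config.html   ┃ ┃+                
[+] config/   ┃ ┃                 
[+] tests/    ┃ ┃                 
              ┃ ┃                 
              ┃ ┃                 
              ┃ ┃                 
              ┃ ┃         ...     
━━━━━━━━━━━━━━━━━━━━━━━━━━━━━━━┓. 
rawingCanvas                   ┃++
───────────────────────────────┨  
                +++++++        ┃  
             .  +++++++      # ┃  
           ..   +++++++     #  ┃  
+         .     +++++++        ┃  
 +++    ..      +++++++        ┃  
    ++..                       ┃━━
     .  +++     ~~~~~          ┃  
   ..      +++  ~~~~~          ┃  
  .           ++++~~~          ┃  
..           ***~~+++          ┃  
             *****   +++       ┃  
             *****      ++++   ┃  


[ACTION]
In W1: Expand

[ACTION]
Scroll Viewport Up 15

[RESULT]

                                  
                                  
━━━━━━━━━━━━━━┓                   
eBrowser      ┃                   
──────────────┨ ┏━━━━━━━━━━━━━━━━━
] project/    ┃ ┃ DrawingCanvas   
LICENSE       ┃ ┠─────────────────
config.html   ┃ ┃+                
[+] config/   ┃ ┃                 
[+] tests/    ┃ ┃                 
              ┃ ┃                 
              ┃ ┃                 
              ┃ ┃                 
              ┃ ┃         ...     
━━━━━━━━━━━━━━━━━━━━━━━━━━━━━━━┓. 
rawingCanvas                   ┃++
───────────────────────────────┨  
                +++++++        ┃  
             .  +++++++      # ┃  
           ..   +++++++     #  ┃  
+         .     +++++++        ┃  
 +++    ..      +++++++        ┃  


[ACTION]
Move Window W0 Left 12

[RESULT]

                                  
                                  
━━━━━━━━━━━━━━┓                   
eBrowser      ┃                   
──────────────┨━━━━━━━━━━━━━━━━━━━
] project/    ┃nvas               
LICENSE       ┃───────────────────
config.html   ┃                   
[+] config/   ┃                   
[+] tests/    ┃                   
              ┃                   
              ┃                   
              ┃                   
              ┃..           +++   
━━━━━━━━━━━━━━━━━━━━━━━━━━━━━━━┓  
rawingCanvas                   ┃  
───────────────────────────────┨  
                +++++++        ┃. 
             .  +++++++      # ┃ .
           ..   +++++++     #  ┃  
+         .     +++++++        ┃  
 +++    ..      +++++++        ┃  


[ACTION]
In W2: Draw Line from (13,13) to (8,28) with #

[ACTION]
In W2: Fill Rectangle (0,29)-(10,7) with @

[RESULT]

                                  
                                  
━━━━━━━━━━━━━━┓                   
eBrowser      ┃                   
──────────────┨━━━━━━━━━━━━━━━━━━━
] project/    ┃nvas               
LICENSE       ┃───────────────────
config.html   ┃                   
[+] config/   ┃                   
[+] tests/    ┃                   
              ┃                   
              ┃                   
              ┃                   
              ┃..           +++   
━━━━━━━━━━━━━━━━━━━━━━━━━━━━━━━┓  
rawingCanvas                   ┃  
───────────────────────────────┨  
     @@@@@@@@@@@@@@@@@@@@@@@   ┃. 
     @@@@@@@@@@@@@@@@@@@@@@@ # ┃ .
     @@@@@@@@@@@@@@@@@@@@@@@#  ┃  
+    @@@@@@@@@@@@@@@@@@@@@@@   ┃  
 +++ @@@@@@@@@@@@@@@@@@@@@@@   ┃  


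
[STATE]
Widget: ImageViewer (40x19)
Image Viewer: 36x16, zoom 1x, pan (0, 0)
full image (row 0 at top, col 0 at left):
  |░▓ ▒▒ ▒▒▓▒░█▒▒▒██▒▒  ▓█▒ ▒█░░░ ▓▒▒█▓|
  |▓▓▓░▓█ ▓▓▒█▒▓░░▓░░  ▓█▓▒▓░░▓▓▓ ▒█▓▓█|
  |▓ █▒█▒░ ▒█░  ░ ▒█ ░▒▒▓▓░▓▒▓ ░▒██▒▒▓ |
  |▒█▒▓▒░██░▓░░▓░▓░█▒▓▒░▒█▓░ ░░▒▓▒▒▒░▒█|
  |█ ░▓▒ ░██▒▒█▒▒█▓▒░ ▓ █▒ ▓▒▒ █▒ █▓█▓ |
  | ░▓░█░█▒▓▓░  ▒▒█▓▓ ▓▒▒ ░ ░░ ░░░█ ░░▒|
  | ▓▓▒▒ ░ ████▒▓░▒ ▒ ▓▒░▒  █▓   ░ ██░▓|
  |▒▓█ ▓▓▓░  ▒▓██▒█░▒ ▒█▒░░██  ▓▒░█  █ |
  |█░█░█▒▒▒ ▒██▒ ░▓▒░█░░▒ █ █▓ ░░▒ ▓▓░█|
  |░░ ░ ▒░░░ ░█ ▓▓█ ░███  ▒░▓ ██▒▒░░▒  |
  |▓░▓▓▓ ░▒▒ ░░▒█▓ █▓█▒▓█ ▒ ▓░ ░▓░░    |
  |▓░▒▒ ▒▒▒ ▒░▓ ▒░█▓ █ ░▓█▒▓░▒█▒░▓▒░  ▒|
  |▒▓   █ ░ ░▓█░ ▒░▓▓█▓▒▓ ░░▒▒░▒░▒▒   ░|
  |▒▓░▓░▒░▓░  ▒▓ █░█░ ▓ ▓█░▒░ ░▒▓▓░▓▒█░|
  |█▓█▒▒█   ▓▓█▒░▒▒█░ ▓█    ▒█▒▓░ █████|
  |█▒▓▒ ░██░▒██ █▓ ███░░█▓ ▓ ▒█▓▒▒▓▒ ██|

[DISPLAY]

░▓ ▒▒ ▒▒▓▒░█▒▒▒██▒▒  ▓█▒ ▒█░░░ ▓▒▒█▓    
▓▓▓░▓█ ▓▓▒█▒▓░░▓░░  ▓█▓▒▓░░▓▓▓ ▒█▓▓█    
▓ █▒█▒░ ▒█░  ░ ▒█ ░▒▒▓▓░▓▒▓ ░▒██▒▒▓     
▒█▒▓▒░██░▓░░▓░▓░█▒▓▒░▒█▓░ ░░▒▓▒▒▒░▒█    
█ ░▓▒ ░██▒▒█▒▒█▓▒░ ▓ █▒ ▓▒▒ █▒ █▓█▓     
 ░▓░█░█▒▓▓░  ▒▒█▓▓ ▓▒▒ ░ ░░ ░░░█ ░░▒    
 ▓▓▒▒ ░ ████▒▓░▒ ▒ ▓▒░▒  █▓   ░ ██░▓    
▒▓█ ▓▓▓░  ▒▓██▒█░▒ ▒█▒░░██  ▓▒░█  █     
█░█░█▒▒▒ ▒██▒ ░▓▒░█░░▒ █ █▓ ░░▒ ▓▓░█    
░░ ░ ▒░░░ ░█ ▓▓█ ░███  ▒░▓ ██▒▒░░▒      
▓░▓▓▓ ░▒▒ ░░▒█▓ █▓█▒▓█ ▒ ▓░ ░▓░░        
▓░▒▒ ▒▒▒ ▒░▓ ▒░█▓ █ ░▓█▒▓░▒█▒░▓▒░  ▒    
▒▓   █ ░ ░▓█░ ▒░▓▓█▓▒▓ ░░▒▒░▒░▒▒   ░    
▒▓░▓░▒░▓░  ▒▓ █░█░ ▓ ▓█░▒░ ░▒▓▓░▓▒█░    
█▓█▒▒█   ▓▓█▒░▒▒█░ ▓█    ▒█▒▓░ █████    
█▒▓▒ ░██░▒██ █▓ ███░░█▓ ▓ ▒█▓▒▒▓▒ ██    
                                        
                                        
                                        


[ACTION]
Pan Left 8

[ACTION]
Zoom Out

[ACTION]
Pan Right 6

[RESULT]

▒▒▓▒░█▒▒▒██▒▒  ▓█▒ ▒█░░░ ▓▒▒█▓          
 ▓▓▒█▒▓░░▓░░  ▓█▓▒▓░░▓▓▓ ▒█▓▓█          
░ ▒█░  ░ ▒█ ░▒▒▓▓░▓▒▓ ░▒██▒▒▓           
██░▓░░▓░▓░█▒▓▒░▒█▓░ ░░▒▓▒▒▒░▒█          
░██▒▒█▒▒█▓▒░ ▓ █▒ ▓▒▒ █▒ █▓█▓           
█▒▓▓░  ▒▒█▓▓ ▓▒▒ ░ ░░ ░░░█ ░░▒          
░ ████▒▓░▒ ▒ ▓▒░▒  █▓   ░ ██░▓          
▓░  ▒▓██▒█░▒ ▒█▒░░██  ▓▒░█  █           
▒▒ ▒██▒ ░▓▒░█░░▒ █ █▓ ░░▒ ▓▓░█          
░░░ ░█ ▓▓█ ░███  ▒░▓ ██▒▒░░▒            
░▒▒ ░░▒█▓ █▓█▒▓█ ▒ ▓░ ░▓░░              
▒▒ ▒░▓ ▒░█▓ █ ░▓█▒▓░▒█▒░▓▒░  ▒          
 ░ ░▓█░ ▒░▓▓█▓▒▓ ░░▒▒░▒░▒▒   ░          
░▓░  ▒▓ █░█░ ▓ ▓█░▒░ ░▒▓▓░▓▒█░          
   ▓▓█▒░▒▒█░ ▓█    ▒█▒▓░ █████          
██░▒██ █▓ ███░░█▓ ▓ ▒█▓▒▒▓▒ ██          
                                        
                                        
                                        


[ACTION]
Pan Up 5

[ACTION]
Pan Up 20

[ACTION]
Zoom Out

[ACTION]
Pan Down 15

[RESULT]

██░▒██ █▓ ███░░█▓ ▓ ▒█▓▒▒▓▒ ██          
                                        
                                        
                                        
                                        
                                        
                                        
                                        
                                        
                                        
                                        
                                        
                                        
                                        
                                        
                                        
                                        
                                        
                                        
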